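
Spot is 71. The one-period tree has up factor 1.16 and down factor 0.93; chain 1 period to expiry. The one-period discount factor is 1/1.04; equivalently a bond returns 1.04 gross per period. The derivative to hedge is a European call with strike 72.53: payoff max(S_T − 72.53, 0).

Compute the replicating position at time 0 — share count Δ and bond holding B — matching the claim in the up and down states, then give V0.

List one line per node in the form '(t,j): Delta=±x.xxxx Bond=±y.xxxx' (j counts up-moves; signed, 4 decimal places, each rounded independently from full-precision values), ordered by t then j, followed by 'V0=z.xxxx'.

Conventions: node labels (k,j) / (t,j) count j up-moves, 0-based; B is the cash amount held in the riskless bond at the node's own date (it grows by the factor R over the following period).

(0,0): Delta=0.6020 Bond=-38.2186
V0=4.5205

Since d<R<u, set p* = (R−d)/(u−d) = 0.4783; price each node as the discounted p*-expectation of its children.
At maturity the claim pays: V(1,0)=0.0000, V(1,1)=9.8300
(0,0): S=71.0000. Δ = (V_up−V_dn)/(S_up−S_dn) = (9.8300−0.0000)/(82.3600−66.0300) = 0.6020. V = [p*·9.8300 + (1−p*)·0.0000]/1.04 = 4.5205. B = V − Δ·S = -38.2186.
Verification: the root portfolio costs Δ(0,0)·S0 + B(0,0) = 4.5205, matching V0.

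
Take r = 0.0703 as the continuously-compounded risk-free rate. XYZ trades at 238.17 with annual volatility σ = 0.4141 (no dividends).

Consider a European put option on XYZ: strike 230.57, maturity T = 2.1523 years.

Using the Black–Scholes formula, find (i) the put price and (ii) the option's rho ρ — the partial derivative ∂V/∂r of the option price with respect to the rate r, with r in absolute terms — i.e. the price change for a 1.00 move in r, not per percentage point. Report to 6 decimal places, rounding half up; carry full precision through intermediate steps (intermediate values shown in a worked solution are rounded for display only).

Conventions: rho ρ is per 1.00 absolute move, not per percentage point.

price = 34.373354
ρ = -213.510892

σ√T = 0.4141·√2.1523 = 0.607514
d₁ = (ln(S/K) + (r+σ²/2)T) / (σ√T) = (ln(238.17/230.57) + (0.0703+0.4141²/2)·2.1523) / 0.607514 = (0.032430 + 0.335844) / 0.607514 = 0.606198
d₂ = d₁ − σ√T = 0.606198 − 0.607514 = -0.001317
e^{−rT} = 0.859584
N(−d₁) = 0.272192,  N(−d₂) = 0.500525
Put price V = K·e^{−rT}·N(−d₂) − S·N(−d₁) = 99.201269 − 64.827916 = 34.373354
ρ = −K·T·e^{−rT}·N(−d₂) = -213.510892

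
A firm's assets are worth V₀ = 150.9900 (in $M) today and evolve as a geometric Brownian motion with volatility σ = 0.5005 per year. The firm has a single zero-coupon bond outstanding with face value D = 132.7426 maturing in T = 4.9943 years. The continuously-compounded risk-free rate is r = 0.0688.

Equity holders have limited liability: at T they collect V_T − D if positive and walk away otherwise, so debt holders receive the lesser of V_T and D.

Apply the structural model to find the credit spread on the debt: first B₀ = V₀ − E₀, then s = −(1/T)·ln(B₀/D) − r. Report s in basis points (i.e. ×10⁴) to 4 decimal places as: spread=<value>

With assets at 150.9900 and a single debt payment of 132.7426 at 4.9943 years:
d₁ = [ln(V₀/D) + (r + σ²/2)T] / (σ√T)
   = [ln(150.9900/132.7426) + (0.0688 + 0.5·0.5005²)·4.9943] / (0.5005·√4.9943)
   = [0.128802 + 0.969145] / 1.118514 = 0.981612
d₂ = d₁ − σ√T = 0.981612 − 1.118514 = -0.136902
N(d₁) = 0.836854,  N(d₂) = 0.445554,  e^(−rT) = 0.709207
E₀ = V₀·N(d₁) − D·e^(−rT)·N(d₂)
   = 150.9900·0.836854 − 132.7426·0.709207·0.445554 = 84.411307
B₀ = V₀ − E₀ = 150.9900 − 84.411307 = 66.578693
spread = −(1/T)·ln(B₀/D) − r = −(1/4.9943)·ln(66.578693/132.7426) − 0.0688 = 0.06936297
in basis points: 0.06936297 × 10⁴ = 693.6297 bp

spread=693.6297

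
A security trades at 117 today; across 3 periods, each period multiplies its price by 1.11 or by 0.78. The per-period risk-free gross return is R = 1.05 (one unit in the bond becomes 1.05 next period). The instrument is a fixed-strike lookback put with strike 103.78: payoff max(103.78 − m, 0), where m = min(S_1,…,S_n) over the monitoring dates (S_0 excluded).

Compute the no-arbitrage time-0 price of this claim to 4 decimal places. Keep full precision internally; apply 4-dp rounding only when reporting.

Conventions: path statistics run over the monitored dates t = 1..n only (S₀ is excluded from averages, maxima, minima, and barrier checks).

Under the martingale measure an up-move has probability p* = 0.8182; value the claim as the probability-weighted average of per-path payoffs, discounted 3 periods at R = 1.05.
Enumerate all 2^3 = 8 price paths (U = up ×1.11, D = down ×0.78); each path with k up-moves has probability p*^k·(1−p*)^(3−k).
DDD: m=55.5226, payoff=48.2574, prob=0.006011
UDD: m=79.0129, payoff=24.7671, prob=0.027047
DUD: m=79.0129, payoff=24.7671, prob=0.027047
UUD: m=112.4414, payoff=0.0000, prob=0.121713
DDU: m=71.1828, payoff=32.5972, prob=0.027047
UDU: m=101.2986, payoff=2.4814, prob=0.121713
DUU: m=91.2600, payoff=12.5200, prob=0.121713
UUU: m=129.8700, payoff=0.0000, prob=0.547708
Price = Σ prob·payoff / R^3 = 4.337352 / 1.157625 = 3.7468

price = 3.7468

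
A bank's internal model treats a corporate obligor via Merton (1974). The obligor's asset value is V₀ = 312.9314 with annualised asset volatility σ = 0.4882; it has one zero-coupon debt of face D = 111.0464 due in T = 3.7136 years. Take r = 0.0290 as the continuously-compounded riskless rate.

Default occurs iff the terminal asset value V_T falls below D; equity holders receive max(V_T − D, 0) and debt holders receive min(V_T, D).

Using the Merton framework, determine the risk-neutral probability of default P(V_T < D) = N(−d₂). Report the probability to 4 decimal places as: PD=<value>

PD=0.2280

Work the structural quantities from V₀ = 312.9314 against face 111.0464:
d₁ = [ln(V₀/D) + (r + σ²/2)T] / (σ√T)
   = [ln(312.9314/111.0464) + (0.0290 + 0.5·0.4882²)·3.7136] / (0.4882·√3.7136)
   = [1.036036 + 0.550243] / 0.940796 = 1.686103
d₂ = d₁ − σ√T = 1.686103 − 0.940796 = 0.745307
risk-neutral PD = N(−d₂) = N(-0.745307) = 0.228043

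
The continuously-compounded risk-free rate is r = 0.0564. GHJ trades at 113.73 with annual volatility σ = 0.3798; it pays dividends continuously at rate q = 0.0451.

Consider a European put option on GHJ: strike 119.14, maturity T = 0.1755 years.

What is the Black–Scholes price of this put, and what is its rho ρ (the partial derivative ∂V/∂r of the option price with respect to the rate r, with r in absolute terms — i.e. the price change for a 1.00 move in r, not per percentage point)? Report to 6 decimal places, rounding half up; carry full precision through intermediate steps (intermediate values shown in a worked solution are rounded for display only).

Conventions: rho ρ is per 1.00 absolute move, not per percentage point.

price = 10.167434
ρ = -13.255493

σ√T = 0.3798·√0.1755 = 0.159109
d₁ = (ln(S/K) + (r−q+σ²/2)T) / (σ√T) = (ln(113.73/119.14) + (0.0564−0.0451+0.3798²/2)·0.1755) / 0.159109 = (-0.046472 + 0.014641) / 0.159109 = -0.200059
d₂ = d₁ − σ√T = -0.200059 − 0.159109 = -0.359168
e^{−rT} = 0.990151
e^{−qT} = 0.992116
N(−d₁) = 0.579283,  N(−d₂) = 0.640265
Put price V = K·e^{−rT}·N(−d₂) − S·e^{−qT}·N(−d₁) = 75.529876 − 65.362442 = 10.167434
ρ = −K·T·e^{−rT}·N(−d₂) = -13.255493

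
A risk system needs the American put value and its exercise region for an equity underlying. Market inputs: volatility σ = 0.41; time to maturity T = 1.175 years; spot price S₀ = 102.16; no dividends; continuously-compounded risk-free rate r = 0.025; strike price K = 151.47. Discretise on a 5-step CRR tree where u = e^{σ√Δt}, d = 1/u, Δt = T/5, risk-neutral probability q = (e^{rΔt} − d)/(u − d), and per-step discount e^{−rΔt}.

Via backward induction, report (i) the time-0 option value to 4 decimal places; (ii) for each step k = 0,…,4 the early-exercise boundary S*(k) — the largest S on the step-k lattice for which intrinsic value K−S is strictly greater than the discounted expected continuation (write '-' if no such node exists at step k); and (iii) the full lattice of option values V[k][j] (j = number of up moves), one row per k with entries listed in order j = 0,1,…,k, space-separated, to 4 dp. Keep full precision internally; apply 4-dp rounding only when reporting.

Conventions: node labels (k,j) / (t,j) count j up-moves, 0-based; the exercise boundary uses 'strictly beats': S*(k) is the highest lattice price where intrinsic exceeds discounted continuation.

Δt=0.23500, u=1.21988, d=0.81975, q=0.46520, disc=e^(-rΔt)=0.99414
k=5 terminal: V=max(K-S,0) → 113.6527 95.1936 67.7243 26.8468 0.0000 0.0000
k=4: j=0 S=46.1326 intr=105.3374 cont=104.4501 V=105.3374[EX]; j=1 S=68.6506 intr=82.8194 cont=81.9321 V=82.8194[EX]; j=2 S=102.1600 intr=49.3100 cont=48.4227 V=49.3100[EX]; j=3 S=152.0258 intr=0.0000 cont=14.2735 V=14.2735[hold]; j=4 S=226.2317 intr=0.0000 cont=0.0000 V=0.0000[hold]  S*(4)=102.1600
k=3: j=0 S=56.2764 intr=95.1936 cont=94.3063 V=95.1936[EX]; j=1 S=83.7457 intr=67.7243 cont=66.8370 V=67.7243[EX]; j=2 S=124.6232 intr=26.8468 cont=32.8177 V=32.8177[hold]; j=3 S=185.4536 intr=0.0000 cont=7.5888 V=7.5888[hold]  S*(3)=83.7457
k=2: j=0 S=68.6506 intr=82.8194 cont=81.9321 V=82.8194[EX]; j=1 S=102.1600 intr=49.3100 cont=51.1841 V=51.1841[hold]; j=2 S=152.0258 intr=0.0000 cont=20.9577 V=20.9577[hold]  S*(2)=68.6506
k=1: j=0 S=83.7457 intr=67.7243 cont=67.7037 V=67.7243[EX]; j=1 S=124.6232 intr=26.8468 cont=36.9053 V=36.9053[hold]  S*(1)=83.7457
k=0: j=0 S=102.1600 intr=49.3100 cont=53.0746 V=53.0746[hold]  S*(0)=-

price = 53.0746
boundary = - 83.7457 68.6506 83.7457 102.1600
tree:
53.0746
67.7243 36.9053
82.8194 51.1841 20.9577
95.1936 67.7243 32.8177 7.5888
105.3374 82.8194 49.3100 14.2735 0.0000
113.6527 95.1936 67.7243 26.8468 0.0000 0.0000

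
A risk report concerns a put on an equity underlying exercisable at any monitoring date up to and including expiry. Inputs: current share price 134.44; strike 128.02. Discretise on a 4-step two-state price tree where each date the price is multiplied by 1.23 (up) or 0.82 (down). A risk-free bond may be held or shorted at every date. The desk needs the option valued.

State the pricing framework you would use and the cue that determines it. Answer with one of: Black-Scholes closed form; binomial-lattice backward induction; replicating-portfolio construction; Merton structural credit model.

Key observation: an American put (K = 128.02, S₀ = 134.44) on a 4-date tree has no closed form — the optimal stopping decision is embedded and must be resolved recursively from expiry.

framework: binomial-lattice backward induction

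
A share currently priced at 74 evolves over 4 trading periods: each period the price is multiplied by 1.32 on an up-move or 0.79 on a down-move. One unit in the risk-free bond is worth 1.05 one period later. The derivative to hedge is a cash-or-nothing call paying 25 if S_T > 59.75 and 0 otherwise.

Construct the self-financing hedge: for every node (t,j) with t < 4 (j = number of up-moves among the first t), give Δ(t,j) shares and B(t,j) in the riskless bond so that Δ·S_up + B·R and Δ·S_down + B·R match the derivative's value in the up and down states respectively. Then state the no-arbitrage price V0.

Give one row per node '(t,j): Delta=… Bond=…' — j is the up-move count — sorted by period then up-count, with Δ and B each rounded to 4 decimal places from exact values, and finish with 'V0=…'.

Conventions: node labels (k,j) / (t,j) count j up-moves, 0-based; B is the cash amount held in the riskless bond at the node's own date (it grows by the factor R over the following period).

Arbitrage-free pricing uses the up-move probability p* = (R−d)/(u−d) = 0.4906, discounting each step at R = 1.05.
Payoffs at expiry: V(4,0)=0.0000, V(4,1)=0.0000, V(4,2)=25.0000, V(4,3)=25.0000, V(4,4)=25.0000
(3,0): S=36.4849. Δ = (V_up−V_dn)/(S_up−S_dn) = (0.0000−0.0000)/(48.1600−28.8231) = 0.0000. V = [p*·0.0000 + (1−p*)·0.0000]/1.05 = 0.0000. B = V − Δ·S = 0.0000.
(3,1): S=60.9621. Δ = (V_up−V_dn)/(S_up−S_dn) = (25.0000−0.0000)/(80.4700−48.1600) = 0.7738. V = [p*·25.0000 + (1−p*)·0.0000]/1.05 = 11.6801. B = V − Δ·S = -35.4897.
(3,2): S=101.8607. Δ = (V_up−V_dn)/(S_up−S_dn) = (25.0000−25.0000)/(134.4561−80.4700) = 0.0000. V = [p*·25.0000 + (1−p*)·25.0000]/1.05 = 23.8095. B = V − Δ·S = 23.8095.
(3,3): S=170.1976. Δ = (V_up−V_dn)/(S_up−S_dn) = (25.0000−25.0000)/(224.6609−134.4561) = 0.0000. V = [p*·25.0000 + (1−p*)·25.0000]/1.05 = 23.8095. B = V − Δ·S = 23.8095.
(2,0): S=46.1834. Δ = (V_up−V_dn)/(S_up−S_dn) = (11.6801−0.0000)/(60.9621−36.4849) = 0.4772. V = [p*·11.6801 + (1−p*)·0.0000]/1.05 = 5.4570. B = V − Δ·S = -16.5810.
(2,1): S=77.1672. Δ = (V_up−V_dn)/(S_up−S_dn) = (23.8095−11.6801)/(101.8607−60.9621) = 0.2966. V = [p*·23.8095 + (1−p*)·11.6801]/1.05 = 16.7909. B = V − Δ·S = -6.0948.
(2,2): S=128.9376. Δ = (V_up−V_dn)/(S_up−S_dn) = (23.8095−23.8095)/(170.1976−101.8607) = 0.0000. V = [p*·23.8095 + (1−p*)·23.8095]/1.05 = 22.6757. B = V − Δ·S = 22.6757.
(1,0): S=58.4600. Δ = (V_up−V_dn)/(S_up−S_dn) = (16.7909−5.4570)/(77.1672−46.1834) = 0.3658. V = [p*·16.7909 + (1−p*)·5.4570]/1.05 = 10.4924. B = V − Δ·S = -10.8922.
(1,1): S=97.6800. Δ = (V_up−V_dn)/(S_up−S_dn) = (22.6757−16.7909)/(128.9376−77.1672) = 0.1137. V = [p*·22.6757 + (1−p*)·16.7909]/1.05 = 18.7407. B = V − Δ·S = 7.6372.
(0,0): S=74.0000. Δ = (V_up−V_dn)/(S_up−S_dn) = (18.7407−10.4924)/(97.6800−58.4600) = 0.2103. V = [p*·18.7407 + (1−p*)·10.4924]/1.05 = 13.8464. B = V − Δ·S = -1.7165.
As a check, the time-0 holding Δ(0,0)·S0 + B(0,0) comes to 13.8464 — exactly V0.

(0,0): Delta=0.2103 Bond=-1.7165
(1,0): Delta=0.3658 Bond=-10.8922
(1,1): Delta=0.1137 Bond=7.6372
(2,0): Delta=0.4772 Bond=-16.5810
(2,1): Delta=0.2966 Bond=-6.0948
(2,2): Delta=0.0000 Bond=22.6757
(3,0): Delta=0.0000 Bond=0.0000
(3,1): Delta=0.7738 Bond=-35.4897
(3,2): Delta=0.0000 Bond=23.8095
(3,3): Delta=0.0000 Bond=23.8095
V0=13.8464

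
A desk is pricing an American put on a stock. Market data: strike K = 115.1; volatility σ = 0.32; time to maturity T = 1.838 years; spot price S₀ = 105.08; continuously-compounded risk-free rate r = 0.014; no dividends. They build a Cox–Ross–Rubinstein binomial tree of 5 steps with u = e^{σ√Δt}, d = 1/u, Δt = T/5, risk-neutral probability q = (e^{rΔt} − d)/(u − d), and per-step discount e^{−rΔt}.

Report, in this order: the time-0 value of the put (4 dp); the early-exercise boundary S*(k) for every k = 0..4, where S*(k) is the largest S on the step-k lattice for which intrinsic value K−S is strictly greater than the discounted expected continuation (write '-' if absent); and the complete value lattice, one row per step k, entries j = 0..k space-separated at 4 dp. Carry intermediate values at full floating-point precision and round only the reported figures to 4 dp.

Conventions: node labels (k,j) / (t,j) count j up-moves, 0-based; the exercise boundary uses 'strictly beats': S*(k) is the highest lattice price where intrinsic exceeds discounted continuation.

Δt=0.36760  u=1.21412  d=0.82364  q=0.46486  discount=0.99487
step 5 (expiry): payoffs max(K−S,0) = 75.2692 56.3863 28.5514 0.0000 0.0000 0.0000
step 4: (k=4,j=0): S=48.3593, K−S=66.7407, hold=66.1499 ⇒ V=66.7407 exercise | (k=4,j=1): S=71.2853, K−S=43.8147, hold=43.2239 ⇒ V=43.8147 exercise | (k=4,j=2): S=105.0800, K−S=10.0200, hold=15.2005 ⇒ V=15.2005 continue | (k=4,j=3): S=154.8960, K−S=0.0000, hold=0.0000 ⇒ V=0.0000 continue | (k=4,j=4): S=228.3287, K−S=0.0000, hold=0.0000 ⇒ V=0.0000 continue  boundary S*=71.2853
step 3: (k=3,j=0): S=58.7137, K−S=56.3863, hold=55.7954 ⇒ V=56.3863 exercise | (k=3,j=1): S=86.5486, K−S=28.5514, hold=30.3565 ⇒ V=30.3565 continue | (k=3,j=2): S=127.5793, K−S=0.0000, hold=8.0926 ⇒ V=8.0926 continue | (k=3,j=3): S=188.0617, K−S=0.0000, hold=0.0000 ⇒ V=0.0000 continue  boundary S*=58.7137
step 2: (k=2,j=0): S=71.2853, K−S=43.8147, hold=44.0587 ⇒ V=44.0587 continue | (k=2,j=1): S=105.0800, K−S=10.0200, hold=19.9042 ⇒ V=19.9042 continue | (k=2,j=2): S=154.8960, K−S=0.0000, hold=4.3085 ⇒ V=4.3085 continue  boundary S*=-
step 1: (k=1,j=0): S=86.5486, K−S=28.5514, hold=32.6617 ⇒ V=32.6617 continue | (k=1,j=1): S=127.5793, K−S=0.0000, hold=12.5894 ⇒ V=12.5894 continue  boundary S*=-
step 0: (k=0,j=0): S=105.0800, K−S=10.0200, hold=23.2111 ⇒ V=23.2111 continue  boundary S*=-

price = 23.2111
boundary = - - - 58.7137 71.2853
tree:
23.2111
32.6617 12.5894
44.0587 19.9042 4.3085
56.3863 30.3565 8.0926 0.0000
66.7407 43.8147 15.2005 0.0000 0.0000
75.2692 56.3863 28.5514 0.0000 0.0000 0.0000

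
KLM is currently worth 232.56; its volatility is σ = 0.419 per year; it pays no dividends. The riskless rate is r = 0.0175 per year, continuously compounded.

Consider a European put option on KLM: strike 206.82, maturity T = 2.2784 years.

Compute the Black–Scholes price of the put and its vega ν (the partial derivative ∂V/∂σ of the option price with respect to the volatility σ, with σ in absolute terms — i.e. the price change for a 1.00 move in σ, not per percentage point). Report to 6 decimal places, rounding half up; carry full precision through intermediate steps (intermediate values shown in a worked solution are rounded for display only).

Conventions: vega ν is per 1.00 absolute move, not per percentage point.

price = 38.191207
ν = 119.400366

σ√T = 0.419·√2.2784 = 0.632454
d₁ = (ln(S/K) + (r+σ²/2)T) / (σ√T) = (ln(232.56/206.82) + (0.0175+0.419²/2)·2.2784) / 0.632454 = (0.117299 + 0.239871) / 0.632454 = 0.564737
d₂ = d₁ − σ√T = 0.564737 − 0.632454 = -0.067717
e^{−rT} = 0.960912
N(−d₁) = 0.286126,  N(−d₂) = 0.526994
Put price V = K·e^{−rT}·N(−d₂) − S·N(−d₁) = 104.732713 − 66.541506 = 38.191207
φ(d₁) = (1/√(2π))·e^{−d₁²/2} = 0.340138
ν = S·φ(d₁)·√T = 119.400366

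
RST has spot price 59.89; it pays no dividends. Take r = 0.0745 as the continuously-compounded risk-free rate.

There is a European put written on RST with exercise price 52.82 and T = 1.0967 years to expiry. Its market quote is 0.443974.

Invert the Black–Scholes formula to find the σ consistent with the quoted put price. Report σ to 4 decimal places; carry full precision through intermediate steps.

At σ = 0.1576 the Black–Scholes value reproduces the quote:
σ√T = 0.1576·√1.0967 = 0.165044
d₁ = (ln(S/K) + (r+σ²/2)T) / (σ√T) = (ln(59.89/52.82) + (0.0745+0.1576²/2)·1.0967) / 0.165044 = (0.125620 + 0.095324) / 0.165044 = 1.338694
d₂ = d₁ − σ√T = 1.338694 − 0.165044 = 1.173650
e^{−rT} = 0.921545
N(−d₁) = 0.090335,  N(−d₂) = 0.120268
V = K·e^{−rT}·N(−d₂) − S·N(−d₁) = 5.854149 − 5.410175 = 0.443974 (equal to the quote); since ∂V/∂σ > 0 for all σ, the implied volatility is unique

sigma = 0.1576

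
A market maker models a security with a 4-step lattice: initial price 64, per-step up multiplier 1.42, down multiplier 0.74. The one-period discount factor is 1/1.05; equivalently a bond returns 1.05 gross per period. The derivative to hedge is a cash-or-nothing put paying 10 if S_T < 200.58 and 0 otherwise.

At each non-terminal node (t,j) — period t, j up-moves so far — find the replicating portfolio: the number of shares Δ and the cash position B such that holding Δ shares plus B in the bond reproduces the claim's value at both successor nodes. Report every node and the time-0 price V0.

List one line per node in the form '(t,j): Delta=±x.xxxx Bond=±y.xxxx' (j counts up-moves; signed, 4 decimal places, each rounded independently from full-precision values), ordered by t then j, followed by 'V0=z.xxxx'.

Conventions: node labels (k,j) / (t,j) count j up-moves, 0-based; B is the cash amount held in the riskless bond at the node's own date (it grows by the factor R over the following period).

(0,0): Delta=-0.0188 Bond=9.0753
(1,0): Delta=0.0000 Bond=8.6384
(1,1): Delta=-0.0305 Bond=10.5921
(2,0): Delta=0.0000 Bond=9.0703
(2,1): Delta=0.0000 Bond=9.0703
(2,2): Delta=-0.0495 Bond=13.5701
(3,0): Delta=0.0000 Bond=9.5238
(3,1): Delta=0.0000 Bond=9.5238
(3,2): Delta=0.0000 Bond=9.5238
(3,3): Delta=-0.0803 Bond=19.8880
V0=7.8717

Under the risk-neutral measure, an up-move has probability p* = (R−d)/(u−d) = 0.4559 and values discount at R = 1.05.
Payoffs at expiry: V(4,0)=10.0000, V(4,1)=10.0000, V(4,2)=10.0000, V(4,3)=10.0000, V(4,4)=0.0000
  t=3,j=0: stock 25.9343 → up 36.8268 (V=10.0000), down 19.1914 (V=10.0000). Price 9.5238; hedge Δ=0.0000, bond B=9.5238.
  t=3,j=1: stock 49.7659 → up 70.6676 (V=10.0000), down 36.8268 (V=10.0000). Price 9.5238; hedge Δ=0.0000, bond B=9.5238.
  t=3,j=2: stock 95.4967 → up 135.6053 (V=10.0000), down 70.6676 (V=10.0000). Price 9.5238; hedge Δ=0.0000, bond B=9.5238.
  t=3,j=3: stock 183.2504 → up 260.2156 (V=0.0000), down 135.6053 (V=10.0000). Price 5.1821; hedge Δ=-0.0803, bond B=19.8880.
  t=2,j=0: stock 35.0464 → up 49.7659 (V=9.5238), down 25.9343 (V=9.5238). Price 9.0703; hedge Δ=0.0000, bond B=9.0703.
  t=2,j=1: stock 67.2512 → up 95.4967 (V=9.5238), down 49.7659 (V=9.5238). Price 9.0703; hedge Δ=0.0000, bond B=9.0703.
  t=2,j=2: stock 129.0496 → up 183.2504 (V=5.1821), down 95.4967 (V=9.5238). Price 7.1852; hedge Δ=-0.0495, bond B=13.5701.
  t=1,j=0: stock 47.3600 → up 67.2512 (V=9.0703), down 35.0464 (V=9.0703). Price 8.6384; hedge Δ=0.0000, bond B=8.6384.
  t=1,j=1: stock 90.8800 → up 129.0496 (V=7.1852), down 67.2512 (V=9.0703). Price 7.8199; hedge Δ=-0.0305, bond B=10.5921.
  t=0,j=0: stock 64.0000 → up 90.8800 (V=7.8199), down 47.3600 (V=8.6384). Price 7.8717; hedge Δ=-0.0188, bond B=9.0753.
Sanity check at the root: Δ(0,0)·S0 + B(0,0) reproduces V0 = 7.8717.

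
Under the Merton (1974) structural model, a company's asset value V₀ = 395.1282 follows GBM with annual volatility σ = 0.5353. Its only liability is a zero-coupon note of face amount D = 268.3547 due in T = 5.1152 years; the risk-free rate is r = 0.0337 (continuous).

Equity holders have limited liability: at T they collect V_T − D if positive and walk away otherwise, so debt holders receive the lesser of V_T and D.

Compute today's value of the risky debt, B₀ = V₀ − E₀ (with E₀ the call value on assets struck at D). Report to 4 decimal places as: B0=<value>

B0=156.5273

Equity is a call on the firm's assets struck at D = 268.3547:
d₁ = [ln(V₀/D) + (r + σ²/2)T] / (σ√T)
   = [ln(395.1282/268.3547) + (0.0337 + 0.5·0.5353²)·5.1152] / (0.5353·√5.1152)
   = [0.386901 + 0.905253] / 1.210678 = 1.067297
d₂ = d₁ − σ√T = 1.067297 − 1.210678 = -0.143380
N(d₁) = 0.857081,  N(d₂) = 0.442995,  e^(−rT) = 0.841657
E₀ = V₀·N(d₁) − D·e^(−rT)·N(d₂)
   = 395.1282·0.857081 − 268.3547·0.841657·0.442995 = 238.600925
B₀ = V₀ − E₀ = 395.1282 − 238.600925 = 156.527275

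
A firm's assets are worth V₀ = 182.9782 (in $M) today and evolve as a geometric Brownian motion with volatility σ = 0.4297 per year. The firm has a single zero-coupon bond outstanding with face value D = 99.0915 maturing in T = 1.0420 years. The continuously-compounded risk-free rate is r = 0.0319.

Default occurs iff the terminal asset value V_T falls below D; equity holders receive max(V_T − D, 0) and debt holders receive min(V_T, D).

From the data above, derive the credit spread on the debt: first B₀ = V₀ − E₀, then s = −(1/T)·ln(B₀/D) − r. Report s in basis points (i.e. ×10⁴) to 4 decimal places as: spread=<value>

spread=179.3587

Equity is a call on the firm's assets struck at D = 99.0915:
d₁ = [ln(V₀/D) + (r + σ²/2)T] / (σ√T)
   = [ln(182.9782/99.0915) + (0.0319 + 0.5·0.4297²)·1.0420] / (0.4297·√1.0420)
   = [0.613323 + 0.129438] / 0.438631 = 1.693364
d₂ = d₁ − σ√T = 1.693364 − 0.438631 = 1.254733
N(d₁) = 0.954807,  N(d₂) = 0.895212,  e^(−rT) = 0.967307
E₀ = V₀·N(d₁) − D·e^(−rT)·N(d₂)
   = 182.9782·0.954807 − 99.0915·0.967307·0.895212 = 88.901097
B₀ = V₀ − E₀ = 182.9782 − 88.901097 = 94.077103
spread = −(1/T)·ln(B₀/D) − r = −(1/1.0420)·ln(94.077103/99.0915) − 0.0319 = 0.01793587
in basis points: 0.01793587 × 10⁴ = 179.3587 bp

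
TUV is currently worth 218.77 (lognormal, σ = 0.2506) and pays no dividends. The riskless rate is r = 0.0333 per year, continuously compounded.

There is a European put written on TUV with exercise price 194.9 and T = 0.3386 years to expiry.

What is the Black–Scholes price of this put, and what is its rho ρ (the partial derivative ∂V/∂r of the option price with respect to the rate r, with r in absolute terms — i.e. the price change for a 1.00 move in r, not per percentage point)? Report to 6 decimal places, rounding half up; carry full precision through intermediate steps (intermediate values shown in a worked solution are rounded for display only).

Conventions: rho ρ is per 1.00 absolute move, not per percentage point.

price = 3.173112
ρ = -13.886602

σ√T = 0.2506·√0.3386 = 0.145823
d₁ = (ln(S/K) + (r+σ²/2)T) / (σ√T) = (ln(218.77/194.9) + (0.0333+0.2506²/2)·0.3386) / 0.145823 = (0.115534 + 0.021907) / 0.145823 = 0.942528
d₂ = d₁ − σ√T = 0.942528 − 0.145823 = 0.796706
e^{−rT} = 0.988788
N(−d₁) = 0.172961,  N(−d₂) = 0.212811
Put price V = K·e^{−rT}·N(−d₂) − S·N(−d₁) = 41.011819 − 37.838707 = 3.173112
ρ = −K·T·e^{−rT}·N(−d₂) = -13.886602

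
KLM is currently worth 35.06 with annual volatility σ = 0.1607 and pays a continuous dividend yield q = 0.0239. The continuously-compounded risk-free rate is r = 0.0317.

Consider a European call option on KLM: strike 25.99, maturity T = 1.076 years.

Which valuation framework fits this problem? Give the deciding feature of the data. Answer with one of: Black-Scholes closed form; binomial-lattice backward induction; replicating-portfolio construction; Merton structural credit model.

framework: Black-Scholes closed form

Key observation: a European claim on KLM (strike 25.99) — a lognormal (GBM) underlying with constant rate and volatility — has an exact closed-form value; no lattice or capital structure is involved.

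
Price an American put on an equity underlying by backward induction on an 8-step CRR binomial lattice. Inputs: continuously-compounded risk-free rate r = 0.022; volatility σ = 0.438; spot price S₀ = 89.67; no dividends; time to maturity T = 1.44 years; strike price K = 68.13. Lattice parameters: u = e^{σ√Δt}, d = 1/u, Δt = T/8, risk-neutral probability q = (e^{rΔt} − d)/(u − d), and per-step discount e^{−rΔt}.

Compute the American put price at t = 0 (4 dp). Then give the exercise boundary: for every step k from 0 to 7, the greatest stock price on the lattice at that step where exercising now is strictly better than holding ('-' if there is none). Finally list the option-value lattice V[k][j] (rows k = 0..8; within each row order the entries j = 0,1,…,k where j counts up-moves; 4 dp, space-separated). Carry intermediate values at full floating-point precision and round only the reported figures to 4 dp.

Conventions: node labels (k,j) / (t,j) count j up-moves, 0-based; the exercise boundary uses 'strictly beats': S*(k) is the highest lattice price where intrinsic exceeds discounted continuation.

price = 7.2357
boundary = - - - - - 35.4101 42.6414 51.3494
tree:
7.2357
10.3932 3.6543
14.5604 5.6739 1.3554
19.8026 8.6363 2.3042 0.2723
25.9958 12.8259 3.8761 0.5102 0.0000
32.7199 18.4596 6.4353 0.9563 0.0000 0.0000
38.7248 25.4886 10.5072 1.7921 0.0000 0.0000 0.0000
43.7115 32.7199 16.7806 3.3586 0.0000 0.0000 0.0000 0.0000
47.8524 38.7248 25.4886 6.2943 0.0000 0.0000 0.0000 0.0000 0.0000

params: Δt=0.18000 u=1.20421 d=0.83042 q=0.46429 e^(-rΔt)=0.99605
t_8 payoffs: 47.8524 38.7248 25.4886 6.2943 0.0000 0.0000 0.0000 0.0000 0.0000
t_7: node(7,0) S=24.4185 payoff=43.7115 vs cont=43.4422 → 43.7115 [stop]  node(7,1) S=35.4101 payoff=32.7199 vs cont=32.4506 → 32.7199 [stop]  node(7,2) S=51.3494 payoff=16.7806 vs cont=16.5113 → 16.7806 [stop]  node(7,3) S=74.4635 payoff=0.0000 vs cont=3.3586 → 3.3586 [wait]  node(7,4) S=107.9819 payoff=0.0000 vs cont=0.0000 → 0.0000 [wait]  node(7,5) S=156.5882 payoff=0.0000 vs cont=0.0000 → 0.0000 [wait]  node(7,6) S=227.0737 payoff=0.0000 vs cont=0.0000 → 0.0000 [wait]  node(7,7) S=329.2871 payoff=0.0000 vs cont=0.0000 → 0.0000 [wait]  ⇒ S*(7)=51.3494
t_6: node(6,0) S=29.4052 payoff=38.7248 vs cont=38.4556 → 38.7248 [stop]  node(6,1) S=42.6414 payoff=25.4886 vs cont=25.2193 → 25.4886 [stop]  node(6,2) S=61.8357 payoff=6.2943 vs cont=10.5072 → 10.5072 [wait]  node(6,3) S=89.6700 payoff=0.0000 vs cont=1.7921 → 1.7921 [wait]  node(6,4) S=130.0334 payoff=0.0000 vs cont=0.0000 → 0.0000 [wait]  node(6,5) S=188.5658 payoff=0.0000 vs cont=0.0000 → 0.0000 [wait]  node(6,6) S=273.4455 payoff=0.0000 vs cont=0.0000 → 0.0000 [wait]  ⇒ S*(6)=42.6414
t_5: node(5,0) S=35.4101 payoff=32.7199 vs cont=32.4506 → 32.7199 [stop]  node(5,1) S=51.3494 payoff=16.7806 vs cont=18.4596 → 18.4596 [wait]  node(5,2) S=74.4635 payoff=0.0000 vs cont=6.4353 → 6.4353 [wait]  node(5,3) S=107.9819 payoff=0.0000 vs cont=0.9563 → 0.9563 [wait]  node(5,4) S=156.5882 payoff=0.0000 vs cont=0.0000 → 0.0000 [wait]  node(5,5) S=227.0737 payoff=0.0000 vs cont=0.0000 → 0.0000 [wait]  ⇒ S*(5)=35.4101
t_4: node(4,0) S=42.6414 payoff=25.4886 vs cont=25.9958 → 25.9958 [wait]  node(4,1) S=61.8357 payoff=6.2943 vs cont=12.8259 → 12.8259 [wait]  node(4,2) S=89.6700 payoff=0.0000 vs cont=3.8761 → 3.8761 [wait]  node(4,3) S=130.0334 payoff=0.0000 vs cont=0.5102 → 0.5102 [wait]  node(4,4) S=188.5658 payoff=0.0000 vs cont=0.0000 → 0.0000 [wait]  ⇒ S*(4)=-
t_3: node(3,0) S=51.3494 payoff=16.7806 vs cont=19.8026 → 19.8026 [wait]  node(3,1) S=74.4635 payoff=0.0000 vs cont=8.6363 → 8.6363 [wait]  node(3,2) S=107.9819 payoff=0.0000 vs cont=2.3042 → 2.3042 [wait]  node(3,3) S=156.5882 payoff=0.0000 vs cont=0.2723 → 0.2723 [wait]  ⇒ S*(3)=-
t_2: node(2,0) S=61.8357 payoff=6.2943 vs cont=14.5604 → 14.5604 [wait]  node(2,1) S=89.6700 payoff=0.0000 vs cont=5.6739 → 5.6739 [wait]  node(2,2) S=130.0334 payoff=0.0000 vs cont=1.3554 → 1.3554 [wait]  ⇒ S*(2)=-
t_1: node(1,0) S=74.4635 payoff=0.0000 vs cont=10.3932 → 10.3932 [wait]  node(1,1) S=107.9819 payoff=0.0000 vs cont=3.6543 → 3.6543 [wait]  ⇒ S*(1)=-
t_0: node(0,0) S=89.6700 payoff=0.0000 vs cont=7.2357 → 7.2357 [wait]  ⇒ S*(0)=-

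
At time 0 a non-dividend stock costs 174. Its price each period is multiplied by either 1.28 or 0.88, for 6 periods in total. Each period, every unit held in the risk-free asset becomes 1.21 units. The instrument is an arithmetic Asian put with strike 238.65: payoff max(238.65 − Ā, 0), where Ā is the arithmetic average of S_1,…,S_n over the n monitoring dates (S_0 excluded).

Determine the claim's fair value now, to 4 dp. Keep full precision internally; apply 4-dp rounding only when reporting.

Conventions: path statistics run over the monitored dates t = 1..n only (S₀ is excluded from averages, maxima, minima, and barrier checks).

price = 0.8026

No-arbitrage gives p* = (R−d)/(u−d) = 0.8250: enumerate every path, weight its payoff by its p*-probability, and discount by R^6.
Enumerate all 2^6 = 64 price paths (U = up ×1.28, D = down ×0.88); each path with k up-moves has probability p*^k·(1−p*)^(6−k).
DDDDDD: Ā=113.9034, payoff=124.7466, prob=0.000029
UDDDDD: Ā=165.6777, payoff=72.9723, prob=0.000135
DUDDDD: Ā=154.0777, payoff=84.5723, prob=0.000135
UUDDDD: Ā=224.1130, payoff=14.5370, prob=0.000638
DDUDDD: Ā=143.8697, payoff=94.7803, prob=0.000135
UDUDDD: Ā=209.2650, payoff=29.3850, prob=0.000638
DUUDDD: Ā=197.6650, payoff=40.9850, prob=0.000638
UUUDDD: Ā=287.5127, payoff=0.0000, prob=0.003009
DDDUDD: Ā=134.8866, payoff=103.7634, prob=0.000135
UDDUDD: Ā=196.1987, payoff=42.4513, prob=0.000638
DUDUDD: Ā=184.5987, payoff=54.0513, prob=0.000638
UUDUDD: Ā=268.5072, payoff=0.0000, prob=0.003009
DDUUDD: Ā=174.3907, payoff=64.2593, prob=0.000638
UDUUDD: Ā=253.6592, payoff=0.0000, prob=0.003009
DUUUDD: Ā=242.0592, payoff=0.0000, prob=0.003009
UUUUDD: Ā=352.0862, payoff=0.0000, prob=0.014187
DDDDUD: Ā=126.9816, payoff=111.6684, prob=0.000135
UDDDUD: Ā=184.7004, payoff=53.9496, prob=0.000638
DUDDUD: Ā=173.1004, payoff=65.5496, prob=0.000638
UUDDUD: Ā=251.7825, payoff=0.0000, prob=0.003009
DDUDUD: Ā=162.8924, payoff=75.7576, prob=0.000638
UDUDUD: Ā=236.9345, payoff=1.7155, prob=0.003009
DUUDUD: Ā=225.3345, payoff=13.3155, prob=0.003009
UUUDUD: Ā=327.7592, payoff=0.0000, prob=0.014187
DDDUUD: Ā=153.9094, payoff=84.7406, prob=0.000638
UDDUUD: Ā=223.8682, payoff=14.7818, prob=0.003009
DUDUUD: Ā=212.2682, payoff=26.3818, prob=0.003009
UUDUUD: Ā=308.7538, payoff=0.0000, prob=0.014187
DDUUUD: Ā=202.0602, payoff=36.5898, prob=0.003009
UDUUUD: Ā=293.9058, payoff=0.0000, prob=0.014187
DUUUUD: Ā=282.3058, payoff=0.0000, prob=0.014187
UUUUUD: Ā=410.6266, payoff=0.0000, prob=0.066882
DDDDDU: Ā=120.0251, payoff=118.6249, prob=0.000135
UDDDDU: Ā=174.5819, payoff=64.0681, prob=0.000638
DUDDDU: Ā=162.9819, payoff=75.6681, prob=0.000638
UUDDDU: Ā=237.0646, payoff=1.5854, prob=0.003009
DDUDDU: Ā=152.7739, payoff=85.8761, prob=0.000638
UDUDDU: Ā=222.2166, payoff=16.4334, prob=0.003009
DUUDDU: Ā=210.6166, payoff=28.0334, prob=0.003009
UUUDDU: Ā=306.3515, payoff=0.0000, prob=0.014187
DDDUDU: Ā=143.7909, payoff=94.8591, prob=0.000638
UDDUDU: Ā=209.1504, payoff=29.4996, prob=0.003009
DUDUDU: Ā=197.5504, payoff=41.0996, prob=0.003009
UUDUDU: Ā=287.3460, payoff=0.0000, prob=0.014187
DDUUDU: Ā=187.3424, payoff=51.3076, prob=0.003009
UDUUDU: Ā=272.4980, payoff=0.0000, prob=0.014187
DUUUDU: Ā=260.8980, payoff=0.0000, prob=0.014187
UUUUDU: Ā=379.4881, payoff=0.0000, prob=0.066882
DDDDUU: Ā=135.8858, payoff=102.7642, prob=0.000638
UDDDUU: Ā=197.6521, payoff=40.9979, prob=0.003009
DUDDUU: Ā=186.0521, payoff=52.5979, prob=0.003009
UUDDUU: Ā=270.6213, payoff=0.0000, prob=0.014187
DDUDUU: Ā=175.8441, payoff=62.8059, prob=0.003009
UDUDUU: Ā=255.7733, payoff=0.0000, prob=0.014187
DUUDUU: Ā=244.1733, payoff=0.0000, prob=0.014187
UUUDUU: Ā=355.1611, payoff=0.0000, prob=0.066882
DDDUUU: Ā=166.8611, payoff=71.7889, prob=0.003009
UDDUUU: Ā=242.7070, payoff=0.0000, prob=0.014187
DUDUUU: Ā=231.1070, payoff=7.5430, prob=0.014187
UUDUUU: Ā=336.1557, payoff=0.0000, prob=0.066882
DDUUUU: Ā=220.8990, payoff=17.7510, prob=0.014187
UDUUUU: Ā=321.3077, payoff=0.0000, prob=0.066882
DUUUUU: Ā=309.7077, payoff=0.0000, prob=0.066882
UUUUUU: Ā=450.4839, payoff=0.0000, prob=0.315300
Price = Σ prob·payoff / R^6 = 2.518947 / 3.138428 = 0.8026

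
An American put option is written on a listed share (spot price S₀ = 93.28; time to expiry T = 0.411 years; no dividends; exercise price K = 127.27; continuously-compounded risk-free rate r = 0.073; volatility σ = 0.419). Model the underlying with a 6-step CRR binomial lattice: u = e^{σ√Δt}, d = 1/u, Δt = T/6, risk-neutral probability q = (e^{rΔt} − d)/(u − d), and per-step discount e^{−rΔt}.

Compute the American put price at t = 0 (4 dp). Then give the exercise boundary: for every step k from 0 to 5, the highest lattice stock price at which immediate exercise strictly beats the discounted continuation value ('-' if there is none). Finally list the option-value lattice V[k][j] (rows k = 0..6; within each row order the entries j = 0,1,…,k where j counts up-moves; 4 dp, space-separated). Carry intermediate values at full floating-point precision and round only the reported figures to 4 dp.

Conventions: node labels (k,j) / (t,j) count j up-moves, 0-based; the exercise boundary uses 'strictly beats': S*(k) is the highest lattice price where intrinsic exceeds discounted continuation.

Δt=0.06850, u=1.11590, d=0.89614, q=0.49542, disc=e^(-rΔt)=0.99501
k=6 terminal: V=max(K-S,0) → 78.9605 67.1132 52.3605 33.9900 11.1143 0.0000 0.0000
k=5: j=0 S=53.9087 intr=73.3613 cont=72.7265 V=73.3613[EX]; j=1 S=67.1291 intr=60.1409 cont=59.5061 V=60.1409[EX]; j=2 S=83.5916 intr=43.6784 cont=43.0436 V=43.6784[EX]; j=3 S=104.0913 intr=23.1787 cont=22.5439 V=23.1787[EX]; j=4 S=129.6183 intr=0.0000 cont=5.5801 V=5.5801[hold]; j=5 S=161.4055 intr=0.0000 cont=0.0000 V=0.0000[hold]  S*(5)=104.0913
k=4: j=0 S=60.1568 intr=67.1132 cont=66.4784 V=67.1132[EX]; j=1 S=74.9095 intr=52.3605 cont=51.7257 V=52.3605[EX]; j=2 S=93.2800 intr=33.9900 cont=33.3552 V=33.9900[EX]; j=3 S=116.1557 intr=11.1143 cont=14.3878 V=14.3878[hold]; j=4 S=144.6413 intr=0.0000 cont=2.8015 V=2.8015[hold]  S*(4)=93.2800
k=3: j=0 S=67.1291 intr=60.1409 cont=59.5061 V=60.1409[EX]; j=1 S=83.5916 intr=43.6784 cont=43.0436 V=43.6784[EX]; j=2 S=104.0913 intr=23.1787 cont=24.1575 V=24.1575[hold]; j=3 S=129.6183 intr=0.0000 cont=8.6046 V=8.6046[hold]  S*(3)=83.5916
k=2: j=0 S=74.9095 intr=52.3605 cont=51.7257 V=52.3605[EX]; j=1 S=93.2800 intr=33.9900 cont=33.8377 V=33.9900[EX]; j=2 S=116.1557 intr=11.1143 cont=16.3702 V=16.3702[hold]  S*(2)=93.2800
k=1: j=0 S=83.5916 intr=43.6784 cont=43.0436 V=43.6784[EX]; j=1 S=104.0913 intr=23.1787 cont=25.1347 V=25.1347[hold]  S*(1)=83.5916
k=0: j=0 S=93.2800 intr=33.9900 cont=34.3194 V=34.3194[hold]  S*(0)=-

price = 34.3194
boundary = - 83.5916 93.2800 83.5916 93.2800 104.0913
tree:
34.3194
43.6784 25.1347
52.3605 33.9900 16.3702
60.1409 43.6784 24.1575 8.6046
67.1132 52.3605 33.9900 14.3878 2.8015
73.3613 60.1409 43.6784 23.1787 5.5801 0.0000
78.9605 67.1132 52.3605 33.9900 11.1143 0.0000 0.0000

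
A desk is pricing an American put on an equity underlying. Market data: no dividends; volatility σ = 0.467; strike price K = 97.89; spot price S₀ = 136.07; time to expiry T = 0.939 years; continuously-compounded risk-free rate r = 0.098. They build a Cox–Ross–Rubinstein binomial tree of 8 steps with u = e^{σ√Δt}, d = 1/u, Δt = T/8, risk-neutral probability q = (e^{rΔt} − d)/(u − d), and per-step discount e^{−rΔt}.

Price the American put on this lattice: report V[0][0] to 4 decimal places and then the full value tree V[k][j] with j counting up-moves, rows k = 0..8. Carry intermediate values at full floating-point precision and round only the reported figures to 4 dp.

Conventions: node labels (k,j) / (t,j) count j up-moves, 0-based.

price = 4.6086
tree:
4.6086
7.4482 1.8317
11.7389 3.2635 0.4200
17.9327 5.7213 0.8431 0.0000
26.3322 9.8189 1.6924 0.0000 0.0000
36.7481 16.3661 3.3974 0.0000 0.0000 0.0000
45.7880 26.1397 6.8200 0.0000 0.0000 0.0000 0.0000
53.4914 36.7481 13.6907 0.0000 0.0000 0.0000 0.0000 0.0000
60.0558 45.7880 26.1397 0.0000 0.0000 0.0000 0.0000 0.0000 0.0000

Δt=0.11737  u=1.17350  d=0.85215  q=0.49609  discount=0.98856
step 8 (expiry): payoffs max(K−S,0) = 60.0558 45.7880 26.1397 0.0000 0.0000 0.0000 0.0000 0.0000 0.0000
k=7: (k=7,j=0): S=44.3986, K−S=53.4914, hold=52.3718 ⇒ V=53.4914 exercise | (k=7,j=1): S=61.1419, K−S=36.7481, hold=35.6285 ⇒ V=36.7481 exercise | (k=7,j=2): S=84.1993, K−S=13.6907, hold=13.0215 ⇒ V=13.6907 exercise | (k=7,j=3): S=115.9519, K−S=0.0000, hold=0.0000 ⇒ V=0.0000 continue | (k=7,j=4): S=159.6787, K−S=0.0000, hold=0.0000 ⇒ V=0.0000 continue | (k=7,j=5): S=219.8955, K−S=0.0000, hold=0.0000 ⇒ V=0.0000 continue | (k=7,j=6): S=302.8208, K−S=0.0000, hold=0.0000 ⇒ V=0.0000 continue | (k=7,j=7): S=417.0183, K−S=0.0000, hold=0.0000 ⇒ V=0.0000 continue
k=6: (k=6,j=0): S=52.1020, K−S=45.7880, hold=44.6685 ⇒ V=45.7880 exercise | (k=6,j=1): S=71.7503, K−S=26.1397, hold=25.0201 ⇒ V=26.1397 exercise | (k=6,j=2): S=98.8082, K−S=0.0000, hold=6.8200 ⇒ V=6.8200 continue | (k=6,j=3): S=136.0700, K−S=0.0000, hold=0.0000 ⇒ V=0.0000 continue | (k=6,j=4): S=187.3837, K−S=0.0000, hold=0.0000 ⇒ V=0.0000 continue | (k=6,j=5): S=258.0483, K−S=0.0000, hold=0.0000 ⇒ V=0.0000 continue | (k=6,j=6): S=355.3615, K−S=0.0000, hold=0.0000 ⇒ V=0.0000 continue
k=5: (k=5,j=0): S=61.1419, K−S=36.7481, hold=35.6285 ⇒ V=36.7481 exercise | (k=5,j=1): S=84.1993, K−S=13.6907, hold=16.3661 ⇒ V=16.3661 continue | (k=5,j=2): S=115.9519, K−S=0.0000, hold=3.3974 ⇒ V=3.3974 continue | (k=5,j=3): S=159.6787, K−S=0.0000, hold=0.0000 ⇒ V=0.0000 continue | (k=5,j=4): S=219.8955, K−S=0.0000, hold=0.0000 ⇒ V=0.0000 continue | (k=5,j=5): S=302.8208, K−S=0.0000, hold=0.0000 ⇒ V=0.0000 continue
k=4: (k=4,j=0): S=71.7503, K−S=26.1397, hold=26.3322 ⇒ V=26.3322 continue | (k=4,j=1): S=98.8082, K−S=0.0000, hold=9.8189 ⇒ V=9.8189 continue | (k=4,j=2): S=136.0700, K−S=0.0000, hold=1.6924 ⇒ V=1.6924 continue | (k=4,j=3): S=187.3837, K−S=0.0000, hold=0.0000 ⇒ V=0.0000 continue | (k=4,j=4): S=258.0483, K−S=0.0000, hold=0.0000 ⇒ V=0.0000 continue
k=3: (k=3,j=0): S=84.1993, K−S=13.6907, hold=17.9327 ⇒ V=17.9327 continue | (k=3,j=1): S=115.9519, K−S=0.0000, hold=5.7213 ⇒ V=5.7213 continue | (k=3,j=2): S=159.6787, K−S=0.0000, hold=0.8431 ⇒ V=0.8431 continue | (k=3,j=3): S=219.8955, K−S=0.0000, hold=0.0000 ⇒ V=0.0000 continue
k=2: (k=2,j=0): S=98.8082, K−S=0.0000, hold=11.7389 ⇒ V=11.7389 continue | (k=2,j=1): S=136.0700, K−S=0.0000, hold=3.2635 ⇒ V=3.2635 continue | (k=2,j=2): S=187.3837, K−S=0.0000, hold=0.4200 ⇒ V=0.4200 continue
k=1: (k=1,j=0): S=115.9519, K−S=0.0000, hold=7.4482 ⇒ V=7.4482 continue | (k=1,j=1): S=159.6787, K−S=0.0000, hold=1.8317 ⇒ V=1.8317 continue
k=0: (k=0,j=0): S=136.0700, K−S=0.0000, hold=4.6086 ⇒ V=4.6086 continue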